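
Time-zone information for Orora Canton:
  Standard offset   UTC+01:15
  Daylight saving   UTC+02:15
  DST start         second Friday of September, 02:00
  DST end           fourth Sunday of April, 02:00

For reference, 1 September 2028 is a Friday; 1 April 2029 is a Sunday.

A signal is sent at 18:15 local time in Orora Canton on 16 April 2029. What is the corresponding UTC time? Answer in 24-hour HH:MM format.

1 September 2028 is a Friday, so the first Friday is September 1 and the second is September 8.
1 April 2029 is a Sunday, so the first Sunday is April 1 and the fourth is April 22.
16 April 2029 lies within the daylight-saving period (8 September 2028 – 22 April 2029), so Orora Canton is on daylight time, UTC+02:15.
18:15 local − 2h15m = 16:00 UTC.

16:00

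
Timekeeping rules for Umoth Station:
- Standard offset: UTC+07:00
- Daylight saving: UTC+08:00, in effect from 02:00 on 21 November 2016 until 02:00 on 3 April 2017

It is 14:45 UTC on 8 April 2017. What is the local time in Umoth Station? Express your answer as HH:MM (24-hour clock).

At the standard offset (UTC+07:00), 14:45 UTC + 7h = 21:45 Umoth Station standard time.
Daylight saving runs 21 November 2016 – 3 April 2017; the standard-time date in Umoth Station, 8 April 2017, is outside that window, so Umoth Station is on standard time at UTC+07:00.
14:45 UTC + 7h = 21:45 local.

21:45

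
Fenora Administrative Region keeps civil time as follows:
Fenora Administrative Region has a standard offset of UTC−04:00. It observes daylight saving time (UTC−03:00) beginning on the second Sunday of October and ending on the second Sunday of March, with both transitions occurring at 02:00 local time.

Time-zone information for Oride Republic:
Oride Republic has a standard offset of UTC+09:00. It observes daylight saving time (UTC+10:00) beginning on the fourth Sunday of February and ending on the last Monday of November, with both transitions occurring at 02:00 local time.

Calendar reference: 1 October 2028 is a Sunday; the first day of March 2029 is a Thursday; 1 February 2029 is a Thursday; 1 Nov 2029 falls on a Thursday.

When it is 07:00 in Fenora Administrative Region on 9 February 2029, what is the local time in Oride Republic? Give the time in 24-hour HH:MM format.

19:00

1 October 2028 is a Sunday, so the first Sunday is October 1 and the second is October 8.
1 March 2029 is a Thursday, so the first Sunday is March 4 and the second is March 11.
9 February 2029 lies within the daylight-saving period (8 October 2028 – 11 March 2029), so Fenora Administrative Region is on daylight time, UTC−03:00.
07:00 Fenora Administrative Region + 3h = 10:00 UTC.
1 February 2029 is a Thursday, so the first Sunday is February 4 and the fourth is February 25.
1 November 2029 is a Thursday, so Mondays fall on 5, 12, 19, 26; the last is November 26.
At the standard offset (UTC+09:00), 10:00 UTC + 9h = 19:00 Oride Republic standard time.
The standard-time date in Oride Republic, 9 February 2029, is outside the daylight-saving period (25 February – 26 November), so Oride Republic is on standard time, UTC+09:00.
10:00 UTC + 9h = 19:00 Oride Republic.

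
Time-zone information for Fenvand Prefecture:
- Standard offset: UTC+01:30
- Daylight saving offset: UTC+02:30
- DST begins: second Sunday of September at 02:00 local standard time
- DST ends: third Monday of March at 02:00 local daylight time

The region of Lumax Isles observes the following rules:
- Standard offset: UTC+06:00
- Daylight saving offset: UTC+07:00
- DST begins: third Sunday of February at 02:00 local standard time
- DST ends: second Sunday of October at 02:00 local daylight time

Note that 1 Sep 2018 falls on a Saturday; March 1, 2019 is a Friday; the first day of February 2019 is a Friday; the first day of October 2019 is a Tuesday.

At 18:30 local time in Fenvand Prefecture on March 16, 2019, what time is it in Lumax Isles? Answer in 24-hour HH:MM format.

23:00

1 September 2018 is a Saturday, so the first Sunday is September 2 and the second is September 9.
1 March 2019 is a Friday, so the first Monday is March 4 and the third is March 18.
Daylight saving runs 9 September 2018 – 18 March 2019; March 16, 2019 is inside that window, so Fenvand Prefecture is at UTC+02:30.
18:30 Fenvand Prefecture − 2h30m = 16:00 UTC.
1 February 2019 is a Friday, so the first Sunday is February 3 and the third is February 17.
1 October 2019 is a Tuesday, so the first Sunday is October 6 and the second is October 13.
At the standard offset (UTC+06:00), 16:00 UTC + 6h = 22:00 Lumax Isles standard time.
The standard-time date in Lumax Isles, March 16, 2019, falls between 17 February and 13 October, so daylight saving is in effect and Lumax Isles is at UTC+07:00.
16:00 UTC + 7h = 23:00 Lumax Isles.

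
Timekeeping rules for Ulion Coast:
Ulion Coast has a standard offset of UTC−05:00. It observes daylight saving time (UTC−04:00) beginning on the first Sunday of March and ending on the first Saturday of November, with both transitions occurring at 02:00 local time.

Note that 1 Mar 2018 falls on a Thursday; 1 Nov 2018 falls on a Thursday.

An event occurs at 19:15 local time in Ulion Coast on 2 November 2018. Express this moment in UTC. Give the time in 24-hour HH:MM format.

1 March 2018 is a Thursday, so the first Sunday is March 4.
1 November 2018 is a Thursday, so the first Saturday is November 3.
2 November 2018 lies within the daylight-saving period (4 March – 3 November), so Ulion Coast is on daylight time, UTC−04:00.
19:15 local + 4h = 23:15 UTC.

23:15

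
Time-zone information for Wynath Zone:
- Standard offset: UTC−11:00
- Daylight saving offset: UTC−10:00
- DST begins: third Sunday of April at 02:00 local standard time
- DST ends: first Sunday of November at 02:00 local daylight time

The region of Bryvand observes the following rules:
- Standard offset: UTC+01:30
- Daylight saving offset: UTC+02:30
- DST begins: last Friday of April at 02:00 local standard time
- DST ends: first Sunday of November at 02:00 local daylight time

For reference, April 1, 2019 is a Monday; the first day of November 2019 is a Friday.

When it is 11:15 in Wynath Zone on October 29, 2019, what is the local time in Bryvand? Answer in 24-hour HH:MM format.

23:45

1 April 2019 is a Monday, so the first Sunday is April 7 and the third is April 21.
1 November 2019 is a Friday, so the first Sunday is November 3.
October 29, 2019 lies within the daylight-saving period (21 April – 3 November), so Wynath Zone is on daylight time, UTC−10:00.
11:15 Wynath Zone + 10h = 21:15 UTC.
1 April 2019 is a Monday, so Fridays fall on 5, 12, 19, 26; the last is April 26.
1 November 2019 is a Friday, so the first Sunday is November 3.
At the standard offset (UTC+01:30), 21:15 UTC + 1h30m = 22:45 Bryvand standard time.
The standard-time date in Bryvand, October 29, 2019, falls between 26 April and 3 November, so daylight saving is in effect and Bryvand is at UTC+02:30.
21:15 UTC + 2h30m = 23:45 Bryvand.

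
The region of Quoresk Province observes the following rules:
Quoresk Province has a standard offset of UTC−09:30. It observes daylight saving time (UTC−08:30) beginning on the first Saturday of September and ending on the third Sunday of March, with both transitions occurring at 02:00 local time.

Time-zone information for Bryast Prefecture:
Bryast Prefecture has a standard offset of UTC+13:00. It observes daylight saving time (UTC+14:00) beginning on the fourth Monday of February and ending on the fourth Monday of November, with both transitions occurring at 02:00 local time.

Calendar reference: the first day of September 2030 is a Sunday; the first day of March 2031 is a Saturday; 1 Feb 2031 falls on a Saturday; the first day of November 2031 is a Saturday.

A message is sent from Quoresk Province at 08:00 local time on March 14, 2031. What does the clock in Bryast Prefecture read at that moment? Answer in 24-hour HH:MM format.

1 September 2030 is a Sunday, so the first Saturday is September 7.
1 March 2031 is a Saturday, so the first Sunday is March 2 and the third is March 16.
March 14, 2031 lies within the daylight-saving period (7 September 2030 – 16 March 2031), so Quoresk Province is on daylight time, UTC−08:30.
08:00 Quoresk Province + 8h30m = 16:30 UTC.
1 February 2031 is a Saturday, so the first Monday is February 3 and the fourth is February 24.
1 November 2031 is a Saturday, so the first Monday is November 3 and the fourth is November 24.
At the standard offset (UTC+13:00), 16:30 UTC + 13h = 05:30 Bryast Prefecture standard time (rolling into the next day, 15 March 2031).
Daylight saving runs 24 February – 24 November; the standard-time date in Bryast Prefecture, March 15, 2031, is inside that window, so Bryast Prefecture is at UTC+14:00.
16:30 UTC + 14h = 06:30 Bryast Prefecture (rolling into the next day, 15 March 2031).

06:30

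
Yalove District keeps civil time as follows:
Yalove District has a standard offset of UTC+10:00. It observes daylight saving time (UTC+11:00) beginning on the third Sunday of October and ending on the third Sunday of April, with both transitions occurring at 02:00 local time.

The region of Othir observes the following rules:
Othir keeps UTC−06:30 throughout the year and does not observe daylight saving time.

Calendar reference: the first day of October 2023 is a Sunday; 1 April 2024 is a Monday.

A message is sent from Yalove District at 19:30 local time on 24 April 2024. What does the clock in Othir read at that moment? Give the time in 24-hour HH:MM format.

1 October 2023 is a Sunday, so the first Sunday is October 1 and the third is October 15.
1 April 2024 is a Monday, so the first Sunday is April 7 and the third is April 21.
24 April 2024 does not fall between 15 October 2023 and 21 April 2024, so daylight saving is not in effect and Yalove District is at UTC+10:00.
19:30 Yalove District − 10h = 09:30 UTC.
Othir has no daylight saving, so its offset is UTC−06:30 year-round.
09:30 UTC − 6h30m = 03:00 Othir.

03:00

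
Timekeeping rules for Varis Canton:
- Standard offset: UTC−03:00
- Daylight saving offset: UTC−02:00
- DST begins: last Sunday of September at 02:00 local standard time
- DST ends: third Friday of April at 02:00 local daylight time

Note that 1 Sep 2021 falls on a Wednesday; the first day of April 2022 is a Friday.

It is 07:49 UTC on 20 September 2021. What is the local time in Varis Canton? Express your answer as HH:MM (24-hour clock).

04:49

1 September 2021 is a Wednesday, so Sundays fall on 5, 12, 19, 26; the last is September 26.
1 April 2022 is a Friday, so the first Friday is April 1 and the third is April 15.
At the standard offset (UTC−03:00), 07:49 UTC − 3h = 04:49 Varis Canton standard time.
Daylight saving runs 26 September 2021 – 15 April 2022; the standard-time date in Varis Canton, 20 September 2021, is outside that window, so Varis Canton is on standard time at UTC−03:00.
07:49 UTC − 3h = 04:49 local.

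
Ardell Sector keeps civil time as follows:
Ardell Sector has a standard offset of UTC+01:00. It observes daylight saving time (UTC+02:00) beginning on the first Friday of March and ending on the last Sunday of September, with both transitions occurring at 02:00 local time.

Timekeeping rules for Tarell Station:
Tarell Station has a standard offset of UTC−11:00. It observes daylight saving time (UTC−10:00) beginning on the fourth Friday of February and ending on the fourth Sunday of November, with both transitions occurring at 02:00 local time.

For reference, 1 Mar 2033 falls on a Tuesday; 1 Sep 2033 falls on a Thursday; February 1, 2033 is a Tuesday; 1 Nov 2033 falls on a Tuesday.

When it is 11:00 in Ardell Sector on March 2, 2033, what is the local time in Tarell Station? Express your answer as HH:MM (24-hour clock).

00:00

1 March 2033 is a Tuesday, so the first Friday is March 4.
1 September 2033 is a Thursday, so Sundays fall on 4, 11, 18, 25; the last is September 25.
March 2, 2033 is outside the daylight-saving period (4 March – 25 September), so Ardell Sector is on standard time, UTC+01:00.
11:00 Ardell Sector − 1h = 10:00 UTC.
1 February 2033 is a Tuesday, so the first Friday is February 4 and the fourth is February 25.
1 November 2033 is a Tuesday, so the first Sunday is November 6 and the fourth is November 27.
At the standard offset (UTC−11:00), 10:00 UTC − 11h = 23:00 Tarell Station standard time (rolling into the previous day, 1 March 2033).
The standard-time date in Tarell Station, March 1, 2033, falls between 25 February and 27 November, so daylight saving is in effect and Tarell Station is at UTC−10:00.
10:00 UTC − 10h = 00:00 Tarell Station.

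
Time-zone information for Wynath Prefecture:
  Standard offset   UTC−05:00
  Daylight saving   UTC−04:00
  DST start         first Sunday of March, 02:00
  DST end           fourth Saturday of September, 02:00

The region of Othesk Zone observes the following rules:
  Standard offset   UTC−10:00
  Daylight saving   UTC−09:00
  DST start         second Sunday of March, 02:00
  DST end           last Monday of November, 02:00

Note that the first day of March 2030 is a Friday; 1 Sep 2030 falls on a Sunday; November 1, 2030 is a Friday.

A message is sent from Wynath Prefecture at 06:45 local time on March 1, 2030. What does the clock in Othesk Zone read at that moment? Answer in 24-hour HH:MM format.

1 March 2030 is a Friday, so the first Sunday is March 3.
1 September 2030 is a Sunday, so the first Saturday is September 7 and the fourth is September 28.
March 1, 2030 is outside the daylight-saving period (3 March – 28 September), so Wynath Prefecture is on standard time, UTC−05:00.
06:45 Wynath Prefecture + 5h = 11:45 UTC.
1 March 2030 is a Friday, so the first Sunday is March 3 and the second is March 10.
1 November 2030 is a Friday, so Mondays fall on 4, 11, 18, 25; the last is November 25.
At the standard offset (UTC−10:00), 11:45 UTC − 10h = 01:45 Othesk Zone standard time.
The standard-time date in Othesk Zone, March 1, 2030, does not fall between 10 March and 25 November, so daylight saving is not in effect and Othesk Zone is at UTC−10:00.
11:45 UTC − 10h = 01:45 Othesk Zone.

01:45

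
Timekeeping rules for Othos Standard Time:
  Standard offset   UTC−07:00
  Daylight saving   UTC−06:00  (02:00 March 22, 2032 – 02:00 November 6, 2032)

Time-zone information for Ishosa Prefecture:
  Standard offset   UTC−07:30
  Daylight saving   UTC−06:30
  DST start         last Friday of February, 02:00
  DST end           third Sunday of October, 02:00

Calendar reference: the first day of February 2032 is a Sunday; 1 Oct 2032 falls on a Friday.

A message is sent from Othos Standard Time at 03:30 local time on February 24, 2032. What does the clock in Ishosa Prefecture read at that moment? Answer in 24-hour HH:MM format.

03:00

February 24, 2032 is outside the daylight-saving period (22 March – 6 November), so Othos Standard Time is on standard time, UTC−07:00.
03:30 Othos Standard Time + 7h = 10:30 UTC.
1 February 2032 is a Sunday, so Fridays fall on 6, 13, 20, 27; the last is February 27.
1 October 2032 is a Friday, so the first Sunday is October 3 and the third is October 17.
At the standard offset (UTC−07:30), 10:30 UTC − 7h30m = 03:00 Ishosa Prefecture standard time.
Daylight saving runs 27 February – 17 October; the standard-time date in Ishosa Prefecture, February 24, 2032, is outside that window, so Ishosa Prefecture is on standard time at UTC−07:30.
10:30 UTC − 7h30m = 03:00 Ishosa Prefecture.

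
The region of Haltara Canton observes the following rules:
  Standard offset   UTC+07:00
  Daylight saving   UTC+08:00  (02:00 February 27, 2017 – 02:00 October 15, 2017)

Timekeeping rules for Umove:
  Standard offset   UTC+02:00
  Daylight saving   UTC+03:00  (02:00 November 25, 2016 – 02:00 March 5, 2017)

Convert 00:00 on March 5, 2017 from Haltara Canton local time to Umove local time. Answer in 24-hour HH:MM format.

March 5, 2017 falls between 27 February and 15 October, so daylight saving is in effect and Haltara Canton is at UTC+08:00.
00:00 Haltara Canton − 8h = 16:00 UTC (rolling into the previous day, 4 March 2017).
At the standard offset (UTC+02:00), 16:00 UTC + 2h = 18:00 Umove standard time.
The standard-time date in Umove, March 4, 2017, lies within the daylight-saving period (25 November 2016 – 5 March 2017), so Umove is on daylight time, UTC+03:00.
16:00 UTC + 3h = 19:00 Umove.

19:00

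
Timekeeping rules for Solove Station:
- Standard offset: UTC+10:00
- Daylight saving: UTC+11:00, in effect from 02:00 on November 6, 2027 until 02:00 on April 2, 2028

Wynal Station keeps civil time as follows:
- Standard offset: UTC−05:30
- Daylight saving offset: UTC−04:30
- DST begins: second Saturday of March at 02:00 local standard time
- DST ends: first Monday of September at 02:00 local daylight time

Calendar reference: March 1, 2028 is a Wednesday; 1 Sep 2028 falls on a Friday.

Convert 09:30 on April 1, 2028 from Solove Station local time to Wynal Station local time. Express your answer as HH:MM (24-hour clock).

April 1, 2028 falls between 6 November 2027 and 2 April 2028, so daylight saving is in effect and Solove Station is at UTC+11:00.
09:30 Solove Station − 11h = 22:30 UTC (rolling into the previous day, 31 March 2028).
1 March 2028 is a Wednesday, so the first Saturday is March 4 and the second is March 11.
1 September 2028 is a Friday, so the first Monday is September 4.
At the standard offset (UTC−05:30), 22:30 UTC − 5h30m = 17:00 Wynal Station standard time.
The standard-time date in Wynal Station, March 31, 2028, lies within the daylight-saving period (11 March – 4 September), so Wynal Station is on daylight time, UTC−04:30.
22:30 UTC − 4h30m = 18:00 Wynal Station.

18:00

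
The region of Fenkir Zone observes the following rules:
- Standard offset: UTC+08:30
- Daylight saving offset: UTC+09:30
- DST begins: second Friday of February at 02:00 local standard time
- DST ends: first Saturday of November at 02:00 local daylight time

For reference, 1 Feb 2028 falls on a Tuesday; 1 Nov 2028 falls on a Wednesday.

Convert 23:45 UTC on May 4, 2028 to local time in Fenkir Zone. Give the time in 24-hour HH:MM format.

09:15

1 February 2028 is a Tuesday, so the first Friday is February 4 and the second is February 11.
1 November 2028 is a Wednesday, so the first Saturday is November 4.
At the standard offset (UTC+08:30), 23:45 UTC + 8h30m = 08:15 Fenkir Zone standard time (rolling into the next day, 5 May 2028).
The standard-time date in Fenkir Zone, May 5, 2028, lies within the daylight-saving period (11 February – 4 November), so Fenkir Zone is on daylight time, UTC+09:30.
23:45 UTC + 9h30m = 09:15 local (rolling into the next day, 5 May 2028).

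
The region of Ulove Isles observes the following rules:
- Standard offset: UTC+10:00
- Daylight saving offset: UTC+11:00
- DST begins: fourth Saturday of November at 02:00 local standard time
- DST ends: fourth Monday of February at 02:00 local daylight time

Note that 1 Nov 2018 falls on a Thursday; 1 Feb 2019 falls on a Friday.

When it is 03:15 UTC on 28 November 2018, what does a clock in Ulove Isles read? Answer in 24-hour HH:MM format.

14:15

1 November 2018 is a Thursday, so the first Saturday is November 3 and the fourth is November 24.
1 February 2019 is a Friday, so the first Monday is February 4 and the fourth is February 25.
At the standard offset (UTC+10:00), 03:15 UTC + 10h = 13:15 Ulove Isles standard time.
Daylight saving runs 24 November 2018 – 25 February 2019; the standard-time date in Ulove Isles, 28 November 2018, is inside that window, so Ulove Isles is at UTC+11:00.
03:15 UTC + 11h = 14:15 local.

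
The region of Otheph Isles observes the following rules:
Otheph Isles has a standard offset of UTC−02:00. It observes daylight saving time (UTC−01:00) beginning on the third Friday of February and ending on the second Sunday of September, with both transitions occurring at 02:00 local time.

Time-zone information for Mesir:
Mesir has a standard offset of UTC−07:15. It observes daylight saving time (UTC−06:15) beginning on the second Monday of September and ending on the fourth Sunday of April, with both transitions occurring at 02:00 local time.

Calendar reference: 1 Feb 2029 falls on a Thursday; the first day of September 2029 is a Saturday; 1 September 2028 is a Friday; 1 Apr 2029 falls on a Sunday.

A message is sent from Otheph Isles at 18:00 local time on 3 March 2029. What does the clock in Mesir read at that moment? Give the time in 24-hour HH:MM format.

1 February 2029 is a Thursday, so the first Friday is February 2 and the third is February 16.
1 September 2029 is a Saturday, so the first Sunday is September 2 and the second is September 9.
3 March 2029 falls between 16 February and 9 September, so daylight saving is in effect and Otheph Isles is at UTC−01:00.
18:00 Otheph Isles + 1h = 19:00 UTC.
1 September 2028 is a Friday, so the first Monday is September 4 and the second is September 11.
1 April 2029 is a Sunday, so the first Sunday is April 1 and the fourth is April 22.
At the standard offset (UTC−07:15), 19:00 UTC − 7h15m = 11:45 Mesir standard time.
The standard-time date in Mesir, 3 March 2029, lies within the daylight-saving period (11 September 2028 – 22 April 2029), so Mesir is on daylight time, UTC−06:15.
19:00 UTC − 6h15m = 12:45 Mesir.

12:45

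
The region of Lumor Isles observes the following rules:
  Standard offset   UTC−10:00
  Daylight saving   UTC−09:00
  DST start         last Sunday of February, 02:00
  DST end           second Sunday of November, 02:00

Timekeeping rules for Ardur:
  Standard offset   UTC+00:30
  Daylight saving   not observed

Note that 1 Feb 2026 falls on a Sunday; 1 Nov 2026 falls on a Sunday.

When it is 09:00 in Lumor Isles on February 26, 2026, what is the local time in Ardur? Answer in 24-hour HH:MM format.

18:30

1 February 2026 is a Sunday, so Sundays fall on 1, 8, 15, 22; the last is February 22.
1 November 2026 is a Sunday, so the first Sunday is November 1 and the second is November 8.
February 26, 2026 lies within the daylight-saving period (22 February – 8 November), so Lumor Isles is on daylight time, UTC−09:00.
09:00 Lumor Isles + 9h = 18:00 UTC.
Ardur has no daylight saving, so its offset is UTC+00:30 year-round.
18:00 UTC + 0h30m = 18:30 Ardur.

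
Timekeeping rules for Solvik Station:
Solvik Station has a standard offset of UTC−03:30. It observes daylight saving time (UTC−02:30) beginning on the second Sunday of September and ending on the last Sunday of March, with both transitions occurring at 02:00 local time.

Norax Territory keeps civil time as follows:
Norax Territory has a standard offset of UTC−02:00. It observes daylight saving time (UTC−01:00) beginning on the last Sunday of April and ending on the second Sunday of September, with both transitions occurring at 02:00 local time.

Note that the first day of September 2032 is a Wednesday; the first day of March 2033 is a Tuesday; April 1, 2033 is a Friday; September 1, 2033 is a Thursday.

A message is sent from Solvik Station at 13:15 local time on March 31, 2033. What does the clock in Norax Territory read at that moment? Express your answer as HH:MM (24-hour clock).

14:45

1 September 2032 is a Wednesday, so the first Sunday is September 5 and the second is September 12.
1 March 2033 is a Tuesday, so Sundays fall on 6, 13, 20, 27; the last is March 27.
Daylight saving runs 12 September 2032 – 27 March 2033; March 31, 2033 is outside that window, so Solvik Station is on standard time at UTC−03:30.
13:15 Solvik Station + 3h30m = 16:45 UTC.
1 April 2033 is a Friday, so Sundays fall on 3, 10, 17, 24; the last is April 24.
1 September 2033 is a Thursday, so the first Sunday is September 4 and the second is September 11.
At the standard offset (UTC−02:00), 16:45 UTC − 2h = 14:45 Norax Territory standard time.
Daylight saving runs 24 April – 11 September; the standard-time date in Norax Territory, March 31, 2033, is outside that window, so Norax Territory is on standard time at UTC−02:00.
16:45 UTC − 2h = 14:45 Norax Territory.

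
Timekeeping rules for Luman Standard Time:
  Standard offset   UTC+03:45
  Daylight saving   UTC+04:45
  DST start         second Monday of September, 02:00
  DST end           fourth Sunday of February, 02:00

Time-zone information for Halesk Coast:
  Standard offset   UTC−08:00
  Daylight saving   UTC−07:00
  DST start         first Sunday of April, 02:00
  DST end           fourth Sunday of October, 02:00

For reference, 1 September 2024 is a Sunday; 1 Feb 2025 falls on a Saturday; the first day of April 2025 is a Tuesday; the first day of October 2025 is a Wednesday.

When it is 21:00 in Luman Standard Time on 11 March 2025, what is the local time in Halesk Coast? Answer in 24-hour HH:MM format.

09:15

1 September 2024 is a Sunday, so the first Monday is September 2 and the second is September 9.
1 February 2025 is a Saturday, so the first Sunday is February 2 and the fourth is February 23.
11 March 2025 does not fall between 9 September 2024 and 23 February 2025, so daylight saving is not in effect and Luman Standard Time is at UTC+03:45.
21:00 Luman Standard Time − 3h45m = 17:15 UTC.
1 April 2025 is a Tuesday, so the first Sunday is April 6.
1 October 2025 is a Wednesday, so the first Sunday is October 5 and the fourth is October 26.
At the standard offset (UTC−08:00), 17:15 UTC − 8h = 09:15 Halesk Coast standard time.
Daylight saving runs 6 April – 26 October; the standard-time date in Halesk Coast, 11 March 2025, is outside that window, so Halesk Coast is on standard time at UTC−08:00.
17:15 UTC − 8h = 09:15 Halesk Coast.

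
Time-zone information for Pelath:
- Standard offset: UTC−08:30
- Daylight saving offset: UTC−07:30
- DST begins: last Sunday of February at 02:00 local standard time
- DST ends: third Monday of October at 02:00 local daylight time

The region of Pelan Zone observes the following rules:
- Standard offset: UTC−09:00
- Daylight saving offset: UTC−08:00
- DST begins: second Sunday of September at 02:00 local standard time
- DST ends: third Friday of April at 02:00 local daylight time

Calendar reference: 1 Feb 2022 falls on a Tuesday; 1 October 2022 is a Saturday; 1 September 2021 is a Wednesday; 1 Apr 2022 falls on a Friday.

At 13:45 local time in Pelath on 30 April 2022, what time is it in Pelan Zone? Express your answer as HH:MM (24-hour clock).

1 February 2022 is a Tuesday, so Sundays fall on 6, 13, 20, 27; the last is February 27.
1 October 2022 is a Saturday, so the first Monday is October 3 and the third is October 17.
30 April 2022 lies within the daylight-saving period (27 February – 17 October), so Pelath is on daylight time, UTC−07:30.
13:45 Pelath + 7h30m = 21:15 UTC.
1 September 2021 is a Wednesday, so the first Sunday is September 5 and the second is September 12.
1 April 2022 is a Friday, so the first Friday is April 1 and the third is April 15.
At the standard offset (UTC−09:00), 21:15 UTC − 9h = 12:15 Pelan Zone standard time.
Daylight saving runs 12 September 2021 – 15 April 2022; the standard-time date in Pelan Zone, 30 April 2022, is outside that window, so Pelan Zone is on standard time at UTC−09:00.
21:15 UTC − 9h = 12:15 Pelan Zone.

12:15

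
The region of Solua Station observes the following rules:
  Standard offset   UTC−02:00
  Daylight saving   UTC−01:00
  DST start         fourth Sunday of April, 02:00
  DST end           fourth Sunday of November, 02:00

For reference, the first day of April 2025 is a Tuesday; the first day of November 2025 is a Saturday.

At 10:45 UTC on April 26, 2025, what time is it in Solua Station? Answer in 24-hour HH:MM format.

08:45

1 April 2025 is a Tuesday, so the first Sunday is April 6 and the fourth is April 27.
1 November 2025 is a Saturday, so the first Sunday is November 2 and the fourth is November 23.
At the standard offset (UTC−02:00), 10:45 UTC − 2h = 08:45 Solua Station standard time.
The standard-time date in Solua Station, April 26, 2025, is outside the daylight-saving period (27 April – 23 November), so Solua Station is on standard time, UTC−02:00.
10:45 UTC − 2h = 08:45 local.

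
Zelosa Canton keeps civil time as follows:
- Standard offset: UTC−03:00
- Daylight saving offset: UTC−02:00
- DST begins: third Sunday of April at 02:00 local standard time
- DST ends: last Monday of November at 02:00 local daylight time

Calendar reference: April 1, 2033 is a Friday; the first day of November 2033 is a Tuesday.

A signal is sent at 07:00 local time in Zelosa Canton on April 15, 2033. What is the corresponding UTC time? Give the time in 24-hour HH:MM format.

1 April 2033 is a Friday, so the first Sunday is April 3 and the third is April 17.
1 November 2033 is a Tuesday, so Mondays fall on 7, 14, 21, 28; the last is November 28.
April 15, 2033 is outside the daylight-saving period (17 April – 28 November), so Zelosa Canton is on standard time, UTC−03:00.
07:00 local + 3h = 10:00 UTC.

10:00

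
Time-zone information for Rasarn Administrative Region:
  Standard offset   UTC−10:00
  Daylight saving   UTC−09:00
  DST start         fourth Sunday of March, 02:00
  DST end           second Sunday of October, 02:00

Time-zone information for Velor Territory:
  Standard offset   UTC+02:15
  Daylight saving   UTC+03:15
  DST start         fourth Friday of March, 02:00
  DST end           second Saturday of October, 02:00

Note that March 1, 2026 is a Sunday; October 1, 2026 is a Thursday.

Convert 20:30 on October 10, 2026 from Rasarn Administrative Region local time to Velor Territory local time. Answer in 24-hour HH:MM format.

07:45

1 March 2026 is a Sunday, so the first Sunday is March 1 and the fourth is March 22.
1 October 2026 is a Thursday, so the first Sunday is October 4 and the second is October 11.
Daylight saving runs 22 March – 11 October; October 10, 2026 is inside that window, so Rasarn Administrative Region is at UTC−09:00.
20:30 Rasarn Administrative Region + 9h = 05:30 UTC (rolling into the next day, 11 October 2026).
1 March 2026 is a Sunday, so the first Friday is March 6 and the fourth is March 27.
1 October 2026 is a Thursday, so the first Saturday is October 3 and the second is October 10.
At the standard offset (UTC+02:15), 05:30 UTC + 2h15m = 07:45 Velor Territory standard time.
The standard-time date in Velor Territory, October 11, 2026, does not fall between 27 March and 10 October, so daylight saving is not in effect and Velor Territory is at UTC+02:15.
05:30 UTC + 2h15m = 07:45 Velor Territory.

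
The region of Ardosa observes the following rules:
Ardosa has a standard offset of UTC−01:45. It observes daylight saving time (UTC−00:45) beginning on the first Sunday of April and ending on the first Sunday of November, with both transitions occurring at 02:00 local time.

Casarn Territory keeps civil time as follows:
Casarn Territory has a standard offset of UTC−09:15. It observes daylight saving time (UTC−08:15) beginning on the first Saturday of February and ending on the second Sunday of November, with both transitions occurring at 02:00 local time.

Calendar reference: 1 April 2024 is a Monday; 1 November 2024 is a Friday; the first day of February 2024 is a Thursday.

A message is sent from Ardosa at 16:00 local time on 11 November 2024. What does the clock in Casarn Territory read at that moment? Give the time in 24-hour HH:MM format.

1 April 2024 is a Monday, so the first Sunday is April 7.
1 November 2024 is a Friday, so the first Sunday is November 3.
Daylight saving runs 7 April – 3 November; 11 November 2024 is outside that window, so Ardosa is on standard time at UTC−01:45.
16:00 Ardosa + 1h45m = 17:45 UTC.
1 February 2024 is a Thursday, so the first Saturday is February 3.
1 November 2024 is a Friday, so the first Sunday is November 3 and the second is November 10.
At the standard offset (UTC−09:15), 17:45 UTC − 9h15m = 08:30 Casarn Territory standard time.
The standard-time date in Casarn Territory, 11 November 2024, is outside the daylight-saving period (3 February – 10 November), so Casarn Territory is on standard time, UTC−09:15.
17:45 UTC − 9h15m = 08:30 Casarn Territory.

08:30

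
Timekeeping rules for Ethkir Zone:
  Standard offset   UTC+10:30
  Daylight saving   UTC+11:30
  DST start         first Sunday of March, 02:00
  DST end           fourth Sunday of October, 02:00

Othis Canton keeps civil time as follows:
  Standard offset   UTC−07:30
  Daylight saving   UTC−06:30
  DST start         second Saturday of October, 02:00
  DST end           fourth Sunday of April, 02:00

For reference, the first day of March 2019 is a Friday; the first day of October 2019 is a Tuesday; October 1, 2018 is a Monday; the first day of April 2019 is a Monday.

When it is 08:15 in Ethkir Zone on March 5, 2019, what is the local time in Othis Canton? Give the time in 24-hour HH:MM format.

1 March 2019 is a Friday, so the first Sunday is March 3.
1 October 2019 is a Tuesday, so the first Sunday is October 6 and the fourth is October 27.
Daylight saving runs 3 March – 27 October; March 5, 2019 is inside that window, so Ethkir Zone is at UTC+11:30.
08:15 Ethkir Zone − 11h30m = 20:45 UTC (rolling into the previous day, 4 March 2019).
1 October 2018 is a Monday, so the first Saturday is October 6 and the second is October 13.
1 April 2019 is a Monday, so the first Sunday is April 7 and the fourth is April 28.
At the standard offset (UTC−07:30), 20:45 UTC − 7h30m = 13:15 Othis Canton standard time.
Daylight saving runs 13 October 2018 – 28 April 2019; the standard-time date in Othis Canton, March 4, 2019, is inside that window, so Othis Canton is at UTC−06:30.
20:45 UTC − 6h30m = 14:15 Othis Canton.

14:15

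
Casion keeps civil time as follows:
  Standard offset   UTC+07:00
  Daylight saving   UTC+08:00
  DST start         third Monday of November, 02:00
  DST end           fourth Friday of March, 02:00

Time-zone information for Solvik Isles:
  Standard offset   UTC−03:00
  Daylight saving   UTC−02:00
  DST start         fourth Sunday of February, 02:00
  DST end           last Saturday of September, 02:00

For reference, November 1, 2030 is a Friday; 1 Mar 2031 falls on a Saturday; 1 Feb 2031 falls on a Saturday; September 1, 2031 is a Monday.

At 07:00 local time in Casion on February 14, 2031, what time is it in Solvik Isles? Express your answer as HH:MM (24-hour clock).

1 November 2030 is a Friday, so the first Monday is November 4 and the third is November 18.
1 March 2031 is a Saturday, so the first Friday is March 7 and the fourth is March 28.
Daylight saving runs 18 November 2030 – 28 March 2031; February 14, 2031 is inside that window, so Casion is at UTC+08:00.
07:00 Casion − 8h = 23:00 UTC (rolling into the previous day, 13 February 2031).
1 February 2031 is a Saturday, so the first Sunday is February 2 and the fourth is February 23.
1 September 2031 is a Monday, so Saturdays fall on 6, 13, 20, 27; the last is September 27.
At the standard offset (UTC−03:00), 23:00 UTC − 3h = 20:00 Solvik Isles standard time.
The standard-time date in Solvik Isles, February 13, 2031, is outside the daylight-saving period (23 February – 27 September), so Solvik Isles is on standard time, UTC−03:00.
23:00 UTC − 3h = 20:00 Solvik Isles.

20:00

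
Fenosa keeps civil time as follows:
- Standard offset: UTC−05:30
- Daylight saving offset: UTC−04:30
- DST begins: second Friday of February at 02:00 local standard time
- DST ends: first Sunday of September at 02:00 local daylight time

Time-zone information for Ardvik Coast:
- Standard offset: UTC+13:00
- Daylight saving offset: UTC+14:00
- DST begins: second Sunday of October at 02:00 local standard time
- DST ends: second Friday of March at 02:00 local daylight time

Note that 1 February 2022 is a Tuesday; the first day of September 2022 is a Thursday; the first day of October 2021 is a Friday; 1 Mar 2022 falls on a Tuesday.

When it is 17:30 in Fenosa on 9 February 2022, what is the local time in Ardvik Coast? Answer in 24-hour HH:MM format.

1 February 2022 is a Tuesday, so the first Friday is February 4 and the second is February 11.
1 September 2022 is a Thursday, so the first Sunday is September 4.
9 February 2022 does not fall between 11 February and 4 September, so daylight saving is not in effect and Fenosa is at UTC−05:30.
17:30 Fenosa + 5h30m = 23:00 UTC.
1 October 2021 is a Friday, so the first Sunday is October 3 and the second is October 10.
1 March 2022 is a Tuesday, so the first Friday is March 4 and the second is March 11.
At the standard offset (UTC+13:00), 23:00 UTC + 13h = 12:00 Ardvik Coast standard time (rolling into the next day, 10 February 2022).
The standard-time date in Ardvik Coast, 10 February 2022, lies within the daylight-saving period (10 October 2021 – 11 March 2022), so Ardvik Coast is on daylight time, UTC+14:00.
23:00 UTC + 14h = 13:00 Ardvik Coast (rolling into the next day, 10 February 2022).

13:00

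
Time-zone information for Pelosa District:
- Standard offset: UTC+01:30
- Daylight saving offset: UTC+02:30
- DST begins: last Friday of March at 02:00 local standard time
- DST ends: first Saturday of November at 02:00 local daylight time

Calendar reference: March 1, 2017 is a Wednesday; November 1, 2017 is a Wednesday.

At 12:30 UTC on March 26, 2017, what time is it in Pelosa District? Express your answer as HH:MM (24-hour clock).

1 March 2017 is a Wednesday, so Fridays fall on 3, 10, 17, 24, 31; the last is March 31.
1 November 2017 is a Wednesday, so the first Saturday is November 4.
At the standard offset (UTC+01:30), 12:30 UTC + 1h30m = 14:00 Pelosa District standard time.
The standard-time date in Pelosa District, March 26, 2017, is outside the daylight-saving period (31 March – 4 November), so Pelosa District is on standard time, UTC+01:30.
12:30 UTC + 1h30m = 14:00 local.

14:00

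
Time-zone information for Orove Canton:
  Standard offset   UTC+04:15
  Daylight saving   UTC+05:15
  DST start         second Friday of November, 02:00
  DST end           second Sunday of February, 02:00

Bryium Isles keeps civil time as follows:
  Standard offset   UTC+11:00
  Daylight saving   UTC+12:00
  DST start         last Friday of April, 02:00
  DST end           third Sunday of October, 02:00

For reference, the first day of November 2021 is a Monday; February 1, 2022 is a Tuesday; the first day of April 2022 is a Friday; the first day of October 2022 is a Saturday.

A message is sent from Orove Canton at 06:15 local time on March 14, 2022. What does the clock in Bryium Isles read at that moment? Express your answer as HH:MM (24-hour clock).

13:00

1 November 2021 is a Monday, so the first Friday is November 5 and the second is November 12.
1 February 2022 is a Tuesday, so the first Sunday is February 6 and the second is February 13.
Daylight saving runs 12 November 2021 – 13 February 2022; March 14, 2022 is outside that window, so Orove Canton is on standard time at UTC+04:15.
06:15 Orove Canton − 4h15m = 02:00 UTC.
1 April 2022 is a Friday, so Fridays fall on 1, 8, 15, 22, 29; the last is April 29.
1 October 2022 is a Saturday, so the first Sunday is October 2 and the third is October 16.
At the standard offset (UTC+11:00), 02:00 UTC + 11h = 13:00 Bryium Isles standard time.
The standard-time date in Bryium Isles, March 14, 2022, is outside the daylight-saving period (29 April – 16 October), so Bryium Isles is on standard time, UTC+11:00.
02:00 UTC + 11h = 13:00 Bryium Isles.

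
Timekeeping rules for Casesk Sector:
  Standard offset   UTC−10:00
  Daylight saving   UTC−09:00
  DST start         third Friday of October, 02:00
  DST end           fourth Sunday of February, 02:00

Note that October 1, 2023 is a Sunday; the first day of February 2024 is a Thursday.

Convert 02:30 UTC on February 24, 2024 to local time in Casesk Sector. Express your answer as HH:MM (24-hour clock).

17:30

1 October 2023 is a Sunday, so the first Friday is October 6 and the third is October 20.
1 February 2024 is a Thursday, so the first Sunday is February 4 and the fourth is February 25.
At the standard offset (UTC−10:00), 02:30 UTC − 10h = 16:30 Casesk Sector standard time (rolling into the previous day, 23 February 2024).
Daylight saving runs 20 October 2023 – 25 February 2024; the standard-time date in Casesk Sector, February 23, 2024, is inside that window, so Casesk Sector is at UTC−09:00.
02:30 UTC − 9h = 17:30 local (rolling into the previous day, 23 February 2024).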